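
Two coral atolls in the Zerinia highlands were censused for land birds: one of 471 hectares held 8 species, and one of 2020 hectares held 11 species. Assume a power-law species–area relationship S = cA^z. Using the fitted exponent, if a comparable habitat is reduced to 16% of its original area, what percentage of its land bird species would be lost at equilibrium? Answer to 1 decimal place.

z = ln(11/8) / ln(2020/471) = 0.3185 / 1.4560 = 0.2187
S_new/S_old = (A_new/A_old)^z = 0.16^0.2187 = exp(0.2187 × -1.8326) = 0.6698
Fraction lost = 1 − 0.6698 = 0.3302

33.0%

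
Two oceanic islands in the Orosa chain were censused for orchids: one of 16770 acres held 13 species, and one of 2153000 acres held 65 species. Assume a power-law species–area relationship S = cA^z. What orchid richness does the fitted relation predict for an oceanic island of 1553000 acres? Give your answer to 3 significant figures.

z = ln(65/13) / ln(2153000/16770) = 1.6094 / 4.8550 = 0.3315
c = 13 / 16770^0.3315 = 13 / 25.14 = 0.517
S₃ = 0.517 × 1553000^0.3315 = 0.517 × 112.8 ≈ 58.33

58.3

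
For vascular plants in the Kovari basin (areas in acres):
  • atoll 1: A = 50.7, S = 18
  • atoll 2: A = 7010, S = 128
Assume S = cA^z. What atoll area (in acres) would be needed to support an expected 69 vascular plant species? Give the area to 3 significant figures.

z = ln(128/18) / ln(7010/50.7) = 1.9617 / 4.9292 = 0.3980
c = 18 / 50.7^0.3980 = 18 / 4.77 = 3.773
A = (69/3.773)^(1/0.3980) ⇒ ln A = ln(18.29)/0.3980 = 7.3024
A = e^7.3024 ≈ 1484 acres

1480 acres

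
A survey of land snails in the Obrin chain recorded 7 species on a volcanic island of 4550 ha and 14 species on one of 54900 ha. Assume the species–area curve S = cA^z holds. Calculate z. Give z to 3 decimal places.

Taking logs: ln S = ln c + z ln A, so z = (ln S₂ − ln S₁)/(ln A₂ − ln A₁).
z = ln(14/7) / ln(54900/4550) = ln(2) / ln(12.07) = 0.6931 / 2.4904 = 0.2783

0.278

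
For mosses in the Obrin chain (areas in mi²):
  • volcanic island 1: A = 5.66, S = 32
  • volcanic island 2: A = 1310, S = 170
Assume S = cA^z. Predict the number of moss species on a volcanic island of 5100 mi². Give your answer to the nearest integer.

258

z = ln(170/32) / ln(1310/5.66) = 1.6701 / 5.4444 = 0.3068
c = 32 / 5.66^0.3068 = 32 / 1.702 = 18.8
S₃ = 18.8 × 5100^0.3068 = 18.8 × 13.72 ≈ 257.9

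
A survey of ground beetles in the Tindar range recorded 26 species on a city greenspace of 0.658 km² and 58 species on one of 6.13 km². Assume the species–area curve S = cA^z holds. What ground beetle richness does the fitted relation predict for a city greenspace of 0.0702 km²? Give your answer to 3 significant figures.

11.6

z = ln(58/26) / ln(6.13/0.658) = 0.8023 / 2.2317 = 0.3595
c = 26 / 0.658^0.3595 = 26 / 0.8603 = 30.22
S₃ = 30.22 × 0.0702^0.3595 = 30.22 × 0.3848 ≈ 11.63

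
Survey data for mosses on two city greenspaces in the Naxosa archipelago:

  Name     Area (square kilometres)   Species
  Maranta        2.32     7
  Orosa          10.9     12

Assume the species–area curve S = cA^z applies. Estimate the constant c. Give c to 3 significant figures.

z = ln(S₂/S₁) / ln(A₂/A₁) = ln(12/7) / ln(10.9/2.32) = 0.5390 / 1.5472 = 0.3484
c = S₁ / A₁^z = 7 / 2.32^0.3484 = 7 / 1.341 = 5.221

5.22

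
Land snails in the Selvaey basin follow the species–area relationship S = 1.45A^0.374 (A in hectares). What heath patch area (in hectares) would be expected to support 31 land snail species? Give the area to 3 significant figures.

31 = 1.45 × A^0.374  ⇒  A^0.374 = 31/1.45 = 21.38
ln A = ln(21.38) / 0.374 = 3.0624 / 0.374 = 8.1883
A = e^8.1883 ≈ 3599 hectares

3600 hectares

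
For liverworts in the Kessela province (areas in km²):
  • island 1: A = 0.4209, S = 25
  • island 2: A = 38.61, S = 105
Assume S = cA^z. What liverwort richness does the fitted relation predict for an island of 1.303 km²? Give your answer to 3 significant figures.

z = ln(105/25) / ln(38.61/0.4209) = 1.4351 / 4.5189 = 0.3176
c = 25 / 0.4209^0.3176 = 25 / 0.7597 = 32.91
S₃ = 32.91 × 1.303^0.3176 = 32.91 × 1.088 ≈ 35.79

35.8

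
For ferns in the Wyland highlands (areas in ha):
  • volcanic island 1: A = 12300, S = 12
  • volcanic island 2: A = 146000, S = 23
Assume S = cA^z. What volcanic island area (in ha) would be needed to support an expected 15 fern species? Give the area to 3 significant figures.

28700 ha

z = ln(23/12) / ln(146000/12300) = 0.6506 / 2.4740 = 0.2630
c = 12 / 12300^0.2630 = 12 / 11.9 = 1.008
A = (15/1.008)^(1/0.2630) ⇒ ln A = ln(14.87)/0.2630 = 10.2659
A = e^10.2659 ≈ 28736 ha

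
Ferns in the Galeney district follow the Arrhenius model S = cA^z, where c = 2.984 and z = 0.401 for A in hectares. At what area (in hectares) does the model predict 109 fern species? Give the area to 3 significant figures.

109 = 2.984 × A^0.401  ⇒  A^0.401 = 109/2.984 = 36.53
ln A = ln(36.53) / 0.401 = 3.5981 / 0.401 = 8.9728
A = e^8.9728 ≈ 7885 hectares

7890 hectares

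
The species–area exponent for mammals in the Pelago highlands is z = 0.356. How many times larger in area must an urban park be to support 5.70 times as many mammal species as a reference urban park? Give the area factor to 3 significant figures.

133

(A₂/A₁)^0.356 = 5.7, so A₂/A₁ = 5.7^(1/0.356) = 5.7^2.809
ln(A₂/A₁) = ln 5.7 / 0.356 = 1.7405 / 0.356 = 4.8889
A₂/A₁ = e^4.8889 ≈ 132.8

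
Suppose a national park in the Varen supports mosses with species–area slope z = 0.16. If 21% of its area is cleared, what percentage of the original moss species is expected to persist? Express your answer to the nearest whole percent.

S_new/S_old = (A_new/A_old)^z = 0.79^0.16
= exp(0.16 × ln 0.79) = exp(0.16 × -0.2357) = exp(-0.0377) ≈ 0.963

96%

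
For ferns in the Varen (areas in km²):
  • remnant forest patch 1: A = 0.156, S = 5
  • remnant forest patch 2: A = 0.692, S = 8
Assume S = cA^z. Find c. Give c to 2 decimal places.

z = ln(S₂/S₁) / ln(A₂/A₁) = ln(8/5) / ln(0.692/0.156) = 0.4700 / 1.4897 = 0.3155
c = S₁ / A₁^z = 5 / 0.156^0.3155 = 5 / 0.5565 = 8.985

8.99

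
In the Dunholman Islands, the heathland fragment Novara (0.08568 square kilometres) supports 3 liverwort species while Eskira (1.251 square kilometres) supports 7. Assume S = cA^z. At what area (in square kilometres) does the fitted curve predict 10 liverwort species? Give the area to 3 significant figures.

3.87 square kilometres

z = ln(7/3) / ln(1.251/0.08568) = 0.8473 / 2.6811 = 0.3160
c = 3 / 0.08568^0.3160 = 3 / 0.46 = 6.522
A = (10/6.522)^(1/0.3160) ⇒ ln A = ln(1.533)/0.3160 = 1.3526
A = e^1.3526 ≈ 3.867 square kilometres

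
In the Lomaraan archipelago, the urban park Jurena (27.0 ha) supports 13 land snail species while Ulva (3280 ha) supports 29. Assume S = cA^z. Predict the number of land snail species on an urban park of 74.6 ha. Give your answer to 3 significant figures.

z = ln(29/13) / ln(3280/27) = 0.8023 / 4.7998 = 0.1672
c = 13 / 27^0.1672 = 13 / 1.735 = 7.493
S₃ = 7.493 × 74.6^0.1672 = 7.493 × 2.056 ≈ 15.41

15.4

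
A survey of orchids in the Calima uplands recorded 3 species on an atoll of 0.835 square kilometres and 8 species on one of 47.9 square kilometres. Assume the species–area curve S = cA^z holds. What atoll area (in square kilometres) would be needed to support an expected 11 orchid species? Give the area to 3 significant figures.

z = ln(8/3) / ln(47.9/0.835) = 0.9808 / 4.0494 = 0.2422
c = 3 / 0.835^0.2422 = 3 / 0.9573 = 3.134
A = (11/3.134)^(1/0.2422) ⇒ ln A = ln(3.51)/0.2422 = 5.1839
A = e^5.1839 ≈ 178.4 square kilometres

178 square kilometres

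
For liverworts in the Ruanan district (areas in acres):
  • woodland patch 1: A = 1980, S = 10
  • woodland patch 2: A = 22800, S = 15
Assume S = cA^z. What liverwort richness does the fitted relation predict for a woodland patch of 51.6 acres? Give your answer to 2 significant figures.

5.5

z = ln(15/10) / ln(22800/1980) = 0.4055 / 2.4437 = 0.1659
c = 10 / 1980^0.1659 = 10 / 3.524 = 2.838
S₃ = 2.838 × 51.6^0.1659 = 2.838 × 1.924 ≈ 5.46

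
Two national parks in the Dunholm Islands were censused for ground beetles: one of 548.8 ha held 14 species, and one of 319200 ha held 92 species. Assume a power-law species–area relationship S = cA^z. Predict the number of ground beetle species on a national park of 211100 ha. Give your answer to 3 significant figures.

z = ln(92/14) / ln(319200/548.8) = 1.8827 / 6.3658 = 0.2958
c = 14 / 548.8^0.2958 = 14 / 6.459 = 2.167
S₃ = 2.167 × 211100^0.2958 = 2.167 × 37.56 ≈ 81.41

81.4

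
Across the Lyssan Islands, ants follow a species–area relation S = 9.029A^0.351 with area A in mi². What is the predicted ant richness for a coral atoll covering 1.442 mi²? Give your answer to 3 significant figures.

10.3

S = 9.029 × 1.442^0.351
ln S = ln 9.029 + 0.351 × ln 1.442 = 2.2004 + 0.351 × 0.3660 = 2.3289
S = e^2.3289 ≈ 10.27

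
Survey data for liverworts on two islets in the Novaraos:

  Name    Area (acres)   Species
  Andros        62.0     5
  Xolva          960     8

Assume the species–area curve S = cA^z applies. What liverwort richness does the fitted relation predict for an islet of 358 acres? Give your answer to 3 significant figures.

6.75

z = ln(8/5) / ln(960/62) = 0.4700 / 2.7398 = 0.1715
c = 5 / 62^0.1715 = 5 / 2.03 = 2.463
S₃ = 2.463 × 358^0.1715 = 2.463 × 2.742 ≈ 6.755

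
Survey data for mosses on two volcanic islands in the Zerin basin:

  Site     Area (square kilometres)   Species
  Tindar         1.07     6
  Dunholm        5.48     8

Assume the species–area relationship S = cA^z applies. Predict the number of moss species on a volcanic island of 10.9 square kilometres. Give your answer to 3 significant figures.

9.03

z = ln(8/6) / ln(5.48/1.07) = 0.2877 / 1.6334 = 0.1761
c = 6 / 1.07^0.1761 = 6 / 1.012 = 5.929
S₃ = 5.929 × 10.9^0.1761 = 5.929 × 1.523 ≈ 9.03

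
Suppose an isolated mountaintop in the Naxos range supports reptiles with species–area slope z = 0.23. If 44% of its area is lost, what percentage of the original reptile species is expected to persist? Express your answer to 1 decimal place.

87.5%

S_new/S_old = (A_new/A_old)^z = 0.56^0.23
= exp(0.23 × ln 0.56) = exp(0.23 × -0.5798) = exp(-0.1334) ≈ 0.8752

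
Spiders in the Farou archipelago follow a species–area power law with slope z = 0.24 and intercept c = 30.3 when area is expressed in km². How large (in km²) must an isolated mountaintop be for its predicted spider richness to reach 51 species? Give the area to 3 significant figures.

8.75 km²

51 = 30.3 × A^0.24  ⇒  A^0.24 = 51/30.3 = 1.683
ln A = ln(1.683) / 0.24 = 0.5207 / 0.24 = 2.1695
A = e^2.1695 ≈ 8.754 km²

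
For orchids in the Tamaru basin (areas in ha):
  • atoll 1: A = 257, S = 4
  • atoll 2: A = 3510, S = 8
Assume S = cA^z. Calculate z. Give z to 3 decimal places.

0.265

Taking logs: ln S = ln c + z ln A, so z = (ln S₂ − ln S₁)/(ln A₂ − ln A₁).
z = ln(8/4) / ln(3510/257) = ln(2) / ln(13.66) = 0.6931 / 2.6143 = 0.2651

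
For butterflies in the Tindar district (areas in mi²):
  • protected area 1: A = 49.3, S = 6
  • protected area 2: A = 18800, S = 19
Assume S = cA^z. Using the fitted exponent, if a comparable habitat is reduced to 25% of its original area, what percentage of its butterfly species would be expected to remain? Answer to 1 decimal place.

76.4%

z = ln(19/6) / ln(18800/49.3) = 1.1527 / 5.9437 = 0.1939
S_new/S_old = (A_new/A_old)^z = 0.25^0.1939 = exp(0.1939 × -1.3863) = 0.7643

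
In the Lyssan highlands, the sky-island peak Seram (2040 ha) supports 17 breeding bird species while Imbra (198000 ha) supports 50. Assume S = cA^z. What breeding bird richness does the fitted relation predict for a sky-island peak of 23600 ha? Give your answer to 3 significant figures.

30.3

z = ln(50/17) / ln(198000/2040) = 1.0788 / 4.5753 = 0.2358
c = 17 / 2040^0.2358 = 17 / 6.031 = 2.819
S₃ = 2.819 × 23600^0.2358 = 2.819 × 10.74 ≈ 30.28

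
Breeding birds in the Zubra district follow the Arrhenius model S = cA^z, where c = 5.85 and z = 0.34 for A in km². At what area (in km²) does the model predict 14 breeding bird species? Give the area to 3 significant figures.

13.0 km²

14 = 5.85 × A^0.34  ⇒  A^0.34 = 14/5.85 = 2.393
ln A = ln(2.393) / 0.34 = 0.8726 / 0.34 = 2.5665
A = e^2.5665 ≈ 13.02 km²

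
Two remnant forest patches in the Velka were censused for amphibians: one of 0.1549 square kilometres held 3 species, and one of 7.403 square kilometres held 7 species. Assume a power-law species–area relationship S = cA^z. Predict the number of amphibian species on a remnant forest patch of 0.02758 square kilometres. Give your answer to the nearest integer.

z = ln(7/3) / ln(7.403/0.1549) = 0.8473 / 3.8669 = 0.2191
c = 3 / 0.1549^0.2191 = 3 / 0.6645 = 4.514
S₃ = 4.514 × 0.02758^0.2191 = 4.514 × 0.4553 ≈ 2.055

2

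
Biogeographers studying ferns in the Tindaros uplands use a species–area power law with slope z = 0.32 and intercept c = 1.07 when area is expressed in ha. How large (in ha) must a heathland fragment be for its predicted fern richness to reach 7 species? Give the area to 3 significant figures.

7 = 1.07 × A^0.32  ⇒  A^0.32 = 7/1.07 = 6.542
ln A = ln(6.542) / 0.32 = 1.8783 / 0.32 = 5.8695
A = e^5.8695 ≈ 354.1 ha

354 ha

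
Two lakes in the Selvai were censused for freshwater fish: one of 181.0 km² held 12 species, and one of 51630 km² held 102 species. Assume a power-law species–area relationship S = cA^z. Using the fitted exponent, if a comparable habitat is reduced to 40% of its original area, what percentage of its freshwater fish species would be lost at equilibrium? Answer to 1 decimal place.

29.3%

z = ln(102/12) / ln(51630/181) = 2.1401 / 5.6534 = 0.3785
S_new/S_old = (A_new/A_old)^z = 0.4^0.3785 = exp(0.3785 × -0.9163) = 0.7069
Fraction lost = 1 − 0.7069 = 0.2931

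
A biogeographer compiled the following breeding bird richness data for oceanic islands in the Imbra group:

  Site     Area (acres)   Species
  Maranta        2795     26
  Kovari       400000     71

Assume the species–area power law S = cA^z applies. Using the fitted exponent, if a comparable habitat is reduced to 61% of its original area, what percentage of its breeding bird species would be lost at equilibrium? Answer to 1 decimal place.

9.5%

z = ln(71/26) / ln(400000/2795) = 1.0046 / 4.9636 = 0.2024
S_new/S_old = (A_new/A_old)^z = 0.61^0.2024 = exp(0.2024 × -0.4943) = 0.9048
Fraction lost = 1 − 0.9048 = 0.0952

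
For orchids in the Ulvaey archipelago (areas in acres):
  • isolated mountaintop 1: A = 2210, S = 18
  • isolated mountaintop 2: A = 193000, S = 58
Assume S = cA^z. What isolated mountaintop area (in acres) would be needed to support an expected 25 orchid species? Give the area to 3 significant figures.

7750 acres

z = ln(58/18) / ln(193000/2210) = 1.1701 / 4.4697 = 0.2618
c = 18 / 2210^0.2618 = 18 / 7.507 = 2.398
A = (25/2.398)^(1/0.2618) ⇒ ln A = ln(10.43)/0.2618 = 8.9556
A = e^8.9556 ≈ 7751 acres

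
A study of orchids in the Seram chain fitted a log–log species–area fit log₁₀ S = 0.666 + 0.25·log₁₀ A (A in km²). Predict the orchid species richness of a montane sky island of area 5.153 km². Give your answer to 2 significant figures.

7.0

S = 4.634 × 5.153^0.25
ln S = ln 4.634 + 0.25 × ln 5.153 = 1.5335 + 0.25 × 1.6396 = 1.9434
S = e^1.9434 ≈ 6.983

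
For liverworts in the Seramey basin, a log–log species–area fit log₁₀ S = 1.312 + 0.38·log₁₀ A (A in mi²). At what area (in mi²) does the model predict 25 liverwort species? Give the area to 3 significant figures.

25 = 20.51 × A^0.38  ⇒  A^0.38 = 25/20.51 = 1.219
ln A = ln(1.219) / 0.38 = 0.1979 / 0.38 = 0.5207
A = e^0.5207 ≈ 1.683 mi²

1.68 mi²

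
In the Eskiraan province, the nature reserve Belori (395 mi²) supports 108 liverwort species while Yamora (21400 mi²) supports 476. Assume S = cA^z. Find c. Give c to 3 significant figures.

11.7

z = ln(S₂/S₁) / ln(A₂/A₁) = ln(476/108) / ln(21400/395) = 1.4833 / 3.9923 = 0.3715
c = S₁ / A₁^z = 108 / 395^0.3715 = 108 / 9.22 = 11.71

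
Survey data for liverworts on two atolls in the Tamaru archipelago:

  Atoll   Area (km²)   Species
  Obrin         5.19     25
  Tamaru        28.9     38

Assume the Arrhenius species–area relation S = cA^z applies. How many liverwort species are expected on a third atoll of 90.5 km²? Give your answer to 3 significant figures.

z = ln(38/25) / ln(28.9/5.19) = 0.4187 / 1.7171 = 0.2438
c = 25 / 5.19^0.2438 = 25 / 1.494 = 16.73
S₃ = 16.73 × 90.5^0.2438 = 16.73 × 3 ≈ 50.2

50.2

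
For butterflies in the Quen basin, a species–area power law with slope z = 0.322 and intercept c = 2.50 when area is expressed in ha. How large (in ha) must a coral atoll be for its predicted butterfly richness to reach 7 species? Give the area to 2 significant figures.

24 ha

7 = 2.5 × A^0.322  ⇒  A^0.322 = 7/2.5 = 2.8
ln A = ln(2.8) / 0.322 = 1.0296 / 0.322 = 3.1976
A = e^3.1976 ≈ 24.47 ha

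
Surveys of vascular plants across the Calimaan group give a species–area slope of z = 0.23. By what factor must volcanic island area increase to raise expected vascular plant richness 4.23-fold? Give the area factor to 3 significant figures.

529

(A₂/A₁)^0.23 = 4.23, so A₂/A₁ = 4.23^(1/0.23) = 4.23^4.348
ln(A₂/A₁) = ln 4.23 / 0.23 = 1.4422 / 0.23 = 6.2704
A₂/A₁ = e^6.2704 ≈ 528.7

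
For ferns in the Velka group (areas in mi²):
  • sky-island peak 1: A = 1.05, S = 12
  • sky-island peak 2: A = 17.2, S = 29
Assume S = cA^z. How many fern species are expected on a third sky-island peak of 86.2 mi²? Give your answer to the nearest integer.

z = ln(29/12) / ln(17.2/1.05) = 0.8824 / 2.7961 = 0.3156
c = 12 / 1.05^0.3156 = 12 / 1.016 = 11.82
S₃ = 11.82 × 86.2^0.3156 = 11.82 × 4.081 ≈ 48.23

48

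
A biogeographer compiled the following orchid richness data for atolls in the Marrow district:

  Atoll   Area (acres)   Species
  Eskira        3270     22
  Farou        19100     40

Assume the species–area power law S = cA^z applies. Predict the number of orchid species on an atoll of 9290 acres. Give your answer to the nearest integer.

31

z = ln(40/22) / ln(19100/3270) = 0.5978 / 1.7649 = 0.3387
c = 22 / 3270^0.3387 = 22 / 15.51 = 1.419
S₃ = 1.419 × 9290^0.3387 = 1.419 × 22.09 ≈ 31.33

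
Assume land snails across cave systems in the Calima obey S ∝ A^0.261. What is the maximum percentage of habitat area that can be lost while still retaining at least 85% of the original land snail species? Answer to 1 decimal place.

46.3%

Need (A_new/A_old)^0.261 = 0.85, so A_new/A_old = 0.85^(1/0.261) = 0.85^3.831
ln(A_new/A_old) = ln 0.85 / 0.261 = -0.1625 / 0.261 = -0.6227
A_new/A_old = e^-0.6227 ≈ 0.5365
Fraction that can be lost = 1 − 0.5365 = 0.4635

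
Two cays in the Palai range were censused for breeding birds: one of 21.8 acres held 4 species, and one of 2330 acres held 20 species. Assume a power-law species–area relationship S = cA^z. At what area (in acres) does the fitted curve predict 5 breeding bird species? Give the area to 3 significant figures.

z = ln(20/4) / ln(2330/21.8) = 1.6094 / 4.6717 = 0.3445
c = 4 / 21.8^0.3445 = 4 / 2.891 = 1.383
A = (5/1.383)^(1/0.3445) ⇒ ln A = ln(3.614)/0.3445 = 3.7296
A = e^3.7296 ≈ 41.66 acres

41.7 acres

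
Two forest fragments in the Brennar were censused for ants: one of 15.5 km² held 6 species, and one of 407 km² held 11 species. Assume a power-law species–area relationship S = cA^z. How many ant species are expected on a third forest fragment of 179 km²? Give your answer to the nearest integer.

9

z = ln(11/6) / ln(407/15.5) = 0.6061 / 3.2680 = 0.1855
c = 6 / 15.5^0.1855 = 6 / 1.663 = 3.609
S₃ = 3.609 × 179^0.1855 = 3.609 × 2.617 ≈ 9.446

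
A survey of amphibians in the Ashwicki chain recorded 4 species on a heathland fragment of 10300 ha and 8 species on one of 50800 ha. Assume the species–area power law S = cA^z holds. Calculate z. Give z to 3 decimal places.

Taking logs: ln S = ln c + z ln A, so z = (ln S₂ − ln S₁)/(ln A₂ − ln A₁).
z = ln(8/4) / ln(50800/10300) = ln(2) / ln(4.932) = 0.6931 / 1.5958 = 0.4344

0.434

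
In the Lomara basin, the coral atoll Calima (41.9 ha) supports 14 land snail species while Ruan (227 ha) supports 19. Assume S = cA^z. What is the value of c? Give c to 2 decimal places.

z = ln(S₂/S₁) / ln(A₂/A₁) = ln(19/14) / ln(227/41.9) = 0.3054 / 1.6897 = 0.1807
c = S₁ / A₁^z = 14 / 41.9^0.1807 = 14 / 1.964 = 7.127

7.13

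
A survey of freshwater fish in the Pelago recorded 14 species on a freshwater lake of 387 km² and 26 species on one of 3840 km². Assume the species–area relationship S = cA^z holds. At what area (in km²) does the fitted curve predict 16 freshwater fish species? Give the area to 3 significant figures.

z = ln(26/14) / ln(3840/387) = 0.6190 / 2.2948 = 0.2698
c = 14 / 387^0.2698 = 14 / 4.989 = 2.806
A = (16/2.806)^(1/0.2698) ⇒ ln A = ln(5.702)/0.2698 = 6.4534
A = e^6.4534 ≈ 634.9 km²

635 km²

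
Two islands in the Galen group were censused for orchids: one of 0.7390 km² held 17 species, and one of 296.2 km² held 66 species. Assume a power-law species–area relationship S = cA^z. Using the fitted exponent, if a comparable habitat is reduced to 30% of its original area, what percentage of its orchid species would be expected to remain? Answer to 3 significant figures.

z = ln(66/17) / ln(296.2/0.739) = 1.3564 / 5.9935 = 0.2263
S_new/S_old = (A_new/A_old)^z = 0.3^0.2263 = exp(0.2263 × -1.2040) = 0.7615

76.1%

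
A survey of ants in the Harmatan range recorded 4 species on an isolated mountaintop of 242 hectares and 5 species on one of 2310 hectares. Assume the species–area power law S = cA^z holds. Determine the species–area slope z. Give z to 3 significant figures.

Taking logs: ln S = ln c + z ln A, so z = (ln S₂ − ln S₁)/(ln A₂ − ln A₁).
z = ln(5/4) / ln(2310/242) = ln(1.25) / ln(9.545) = 0.2231 / 2.2561 = 0.0989

0.0989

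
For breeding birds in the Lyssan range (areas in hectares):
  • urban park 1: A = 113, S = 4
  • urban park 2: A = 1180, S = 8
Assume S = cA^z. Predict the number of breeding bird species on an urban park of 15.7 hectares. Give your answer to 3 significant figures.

z = ln(8/4) / ln(1180/113) = 0.6931 / 2.3459 = 0.2955
c = 4 / 113^0.2955 = 4 / 4.042 = 0.9895
S₃ = 0.9895 × 15.7^0.2955 = 0.9895 × 2.256 ≈ 2.232

2.23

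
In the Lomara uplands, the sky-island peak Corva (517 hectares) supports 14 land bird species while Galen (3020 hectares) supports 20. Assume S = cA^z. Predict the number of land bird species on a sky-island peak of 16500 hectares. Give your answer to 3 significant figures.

28.2

z = ln(20/14) / ln(3020/517) = 0.3567 / 1.7650 = 0.2021
c = 14 / 517^0.2021 = 14 / 3.535 = 3.961
S₃ = 3.961 × 16500^0.2021 = 3.961 × 7.117 ≈ 28.19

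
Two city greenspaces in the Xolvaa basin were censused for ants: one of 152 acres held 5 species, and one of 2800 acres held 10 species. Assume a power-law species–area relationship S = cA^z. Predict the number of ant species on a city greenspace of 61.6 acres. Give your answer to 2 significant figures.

z = ln(10/5) / ln(2800/152) = 0.6931 / 2.9135 = 0.2379
c = 5 / 152^0.2379 = 5 / 3.304 = 1.513
S₃ = 1.513 × 61.6^0.2379 = 1.513 × 2.665 ≈ 4.033

4.0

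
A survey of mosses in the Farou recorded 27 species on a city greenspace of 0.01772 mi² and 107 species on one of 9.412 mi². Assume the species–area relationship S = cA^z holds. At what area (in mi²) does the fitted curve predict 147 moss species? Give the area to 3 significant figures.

z = ln(107/27) / ln(9.412/0.01772) = 1.3770 / 6.2750 = 0.2194
c = 27 / 0.01772^0.2194 = 27 / 0.4127 = 65.42
A = (147/65.42)^(1/0.2194) ⇒ ln A = ln(2.247)/0.2194 = 3.6893
A = e^3.6893 ≈ 40.02 mi²

40.0 mi²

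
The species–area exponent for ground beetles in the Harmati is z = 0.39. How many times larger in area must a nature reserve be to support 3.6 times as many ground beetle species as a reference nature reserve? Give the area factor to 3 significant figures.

(A₂/A₁)^0.39 = 3.6, so A₂/A₁ = 3.6^(1/0.39) = 3.6^2.564
ln(A₂/A₁) = ln 3.6 / 0.39 = 1.2809 / 0.39 = 3.2844
A₂/A₁ = e^3.2844 ≈ 26.69

26.7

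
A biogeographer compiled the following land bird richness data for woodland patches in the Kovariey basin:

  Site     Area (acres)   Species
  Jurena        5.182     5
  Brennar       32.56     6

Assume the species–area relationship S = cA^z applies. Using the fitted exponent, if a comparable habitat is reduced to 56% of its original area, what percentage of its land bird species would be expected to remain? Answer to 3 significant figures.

94.4%

z = ln(6/5) / ln(32.56/5.182) = 0.1823 / 1.8379 = 0.0992
S_new/S_old = (A_new/A_old)^z = 0.56^0.0992 = exp(0.0992 × -0.5798) = 0.9441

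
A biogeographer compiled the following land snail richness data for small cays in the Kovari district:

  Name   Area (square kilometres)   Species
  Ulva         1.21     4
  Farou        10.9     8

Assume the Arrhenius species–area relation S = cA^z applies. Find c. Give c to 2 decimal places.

z = ln(S₂/S₁) / ln(A₂/A₁) = ln(8/4) / ln(10.9/1.21) = 0.6931 / 2.1981 = 0.3153
c = S₁ / A₁^z = 4 / 1.21^0.3153 = 4 / 1.062 = 3.767

3.77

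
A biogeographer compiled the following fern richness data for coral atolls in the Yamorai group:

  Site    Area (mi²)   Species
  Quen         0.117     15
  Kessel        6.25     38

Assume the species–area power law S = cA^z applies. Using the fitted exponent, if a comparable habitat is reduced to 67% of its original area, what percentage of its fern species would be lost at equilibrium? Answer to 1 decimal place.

8.9%

z = ln(38/15) / ln(6.25/0.117) = 0.9295 / 3.9782 = 0.2337
S_new/S_old = (A_new/A_old)^z = 0.67^0.2337 = exp(0.2337 × -0.4005) = 0.9107
Fraction lost = 1 − 0.9107 = 0.08933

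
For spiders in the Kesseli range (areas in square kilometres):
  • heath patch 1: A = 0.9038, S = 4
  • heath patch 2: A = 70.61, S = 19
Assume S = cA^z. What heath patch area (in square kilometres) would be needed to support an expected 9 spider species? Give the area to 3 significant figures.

8.73 square kilometres

z = ln(19/4) / ln(70.61/0.9038) = 1.5581 / 4.3583 = 0.3575
c = 4 / 0.9038^0.3575 = 4 / 0.9645 = 4.147
A = (9/4.147)^(1/0.3575) ⇒ ln A = ln(2.17)/0.3575 = 2.1671
A = e^2.1671 ≈ 8.733 square kilometres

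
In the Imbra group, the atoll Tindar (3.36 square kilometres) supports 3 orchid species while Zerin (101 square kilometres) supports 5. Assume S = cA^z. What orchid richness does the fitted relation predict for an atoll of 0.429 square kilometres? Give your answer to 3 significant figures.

z = ln(5/3) / ln(101/3.36) = 0.5108 / 3.4032 = 0.1501
c = 3 / 3.36^0.1501 = 3 / 1.2 = 2.501
S₃ = 2.501 × 0.429^0.1501 = 2.501 × 0.8807 ≈ 2.203

2.20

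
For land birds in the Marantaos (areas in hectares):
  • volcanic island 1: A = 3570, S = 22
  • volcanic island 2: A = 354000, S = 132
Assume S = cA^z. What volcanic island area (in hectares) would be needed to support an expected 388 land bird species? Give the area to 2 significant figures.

z = ln(132/22) / ln(354000/3570) = 1.7918 / 4.5967 = 0.3898
c = 22 / 3570^0.3898 = 22 / 24.25 = 0.907
A = (388/0.907)^(1/0.3898) ⇒ ln A = ln(427.8)/0.3898 = 15.5432
A = e^15.5432 ≈ 5627447 hectares

5600000 hectares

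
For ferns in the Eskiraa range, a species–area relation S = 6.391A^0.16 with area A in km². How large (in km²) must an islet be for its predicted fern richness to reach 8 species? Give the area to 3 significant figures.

8 = 6.391 × A^0.16  ⇒  A^0.16 = 8/6.391 = 1.252
ln A = ln(1.252) / 0.16 = 0.2246 / 0.16 = 1.4034
A = e^1.4034 ≈ 4.069 km²

4.07 km²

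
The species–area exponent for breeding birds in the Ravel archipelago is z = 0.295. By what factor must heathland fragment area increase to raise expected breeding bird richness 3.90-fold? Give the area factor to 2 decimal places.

(A₂/A₁)^0.295 = 3.9, so A₂/A₁ = 3.9^(1/0.295) = 3.9^3.39
ln(A₂/A₁) = ln 3.9 / 0.295 = 1.3610 / 0.295 = 4.6135
A₂/A₁ = e^4.6135 ≈ 100.8

100.83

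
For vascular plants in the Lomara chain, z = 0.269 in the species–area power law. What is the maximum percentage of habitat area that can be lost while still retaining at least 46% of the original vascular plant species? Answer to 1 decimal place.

Need (A_new/A_old)^0.269 = 0.46, so A_new/A_old = 0.46^(1/0.269) = 0.46^3.717
ln(A_new/A_old) = ln 0.46 / 0.269 = -0.7765 / 0.269 = -2.8867
A_new/A_old = e^-2.8867 ≈ 0.05576
Fraction that can be lost = 1 − 0.05576 = 0.9442

94.4%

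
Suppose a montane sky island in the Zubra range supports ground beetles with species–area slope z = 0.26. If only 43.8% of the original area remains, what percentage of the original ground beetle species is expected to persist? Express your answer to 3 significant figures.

80.7%

S_new/S_old = (A_new/A_old)^z = 0.438^0.26
= exp(0.26 × ln 0.438) = exp(0.26 × -0.8255) = exp(-0.2146) ≈ 0.8068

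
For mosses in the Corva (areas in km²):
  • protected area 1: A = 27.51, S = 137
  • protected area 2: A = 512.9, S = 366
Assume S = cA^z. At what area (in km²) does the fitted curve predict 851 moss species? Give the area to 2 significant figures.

6300 km²

z = ln(366/137) / ln(512.9/27.51) = 0.9827 / 2.9255 = 0.3359
c = 137 / 27.51^0.3359 = 137 / 3.044 = 45
A = (851/45)^(1/0.3359) ⇒ ln A = ln(18.91)/0.3359 = 8.7522
A = e^8.7522 ≈ 6324 km²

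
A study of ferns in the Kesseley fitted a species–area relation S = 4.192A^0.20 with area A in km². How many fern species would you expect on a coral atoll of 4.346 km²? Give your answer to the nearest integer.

6

S = 4.192 × 4.346^0.2 = 4.192 × 1.342 ≈ 5.624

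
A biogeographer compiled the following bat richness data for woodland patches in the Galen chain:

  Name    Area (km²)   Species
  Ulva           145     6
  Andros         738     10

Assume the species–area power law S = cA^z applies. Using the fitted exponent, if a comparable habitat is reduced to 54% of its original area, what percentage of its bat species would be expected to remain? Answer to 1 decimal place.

z = ln(10/6) / ln(738/145) = 0.5108 / 1.6272 = 0.3139
S_new/S_old = (A_new/A_old)^z = 0.54^0.3139 = exp(0.3139 × -0.6162) = 0.8241

82.4%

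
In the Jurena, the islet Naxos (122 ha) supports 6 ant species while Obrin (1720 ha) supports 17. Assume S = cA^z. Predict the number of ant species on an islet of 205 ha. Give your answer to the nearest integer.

7

z = ln(17/6) / ln(1720/122) = 1.0415 / 2.6461 = 0.3936
c = 6 / 122^0.3936 = 6 / 6.625 = 0.9057
S₃ = 0.9057 × 205^0.3936 = 0.9057 × 8.126 ≈ 7.36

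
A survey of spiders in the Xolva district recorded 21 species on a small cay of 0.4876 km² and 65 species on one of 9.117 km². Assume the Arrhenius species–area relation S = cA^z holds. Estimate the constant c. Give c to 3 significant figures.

27.7

z = ln(S₂/S₁) / ln(A₂/A₁) = ln(65/21) / ln(9.117/0.4876) = 1.1299 / 2.9284 = 0.3858
c = S₁ / A₁^z = 21 / 0.4876^0.3858 = 21 / 0.758 = 27.71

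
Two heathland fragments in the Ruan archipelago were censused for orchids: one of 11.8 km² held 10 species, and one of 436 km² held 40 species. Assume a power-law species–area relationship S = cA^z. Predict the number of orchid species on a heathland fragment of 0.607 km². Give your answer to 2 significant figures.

z = ln(40/10) / ln(436/11.8) = 1.3863 / 3.6095 = 0.3841
c = 10 / 11.8^0.3841 = 10 / 2.58 = 3.876
S₃ = 3.876 × 0.607^0.3841 = 3.876 × 0.8255 ≈ 3.199

3.2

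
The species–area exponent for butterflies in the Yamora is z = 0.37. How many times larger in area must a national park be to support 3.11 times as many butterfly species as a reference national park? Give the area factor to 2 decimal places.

(A₂/A₁)^0.37 = 3.11, so A₂/A₁ = 3.11^(1/0.37) = 3.11^2.703
ln(A₂/A₁) = ln 3.11 / 0.37 = 1.1346 / 0.37 = 3.0665
A₂/A₁ = e^3.0665 ≈ 21.47

21.47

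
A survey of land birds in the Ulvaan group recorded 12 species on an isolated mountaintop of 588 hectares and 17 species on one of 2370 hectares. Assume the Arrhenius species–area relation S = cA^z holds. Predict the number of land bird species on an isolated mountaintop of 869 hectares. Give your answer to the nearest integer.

z = ln(17/12) / ln(2370/588) = 0.3483 / 1.3939 = 0.2499
c = 12 / 588^0.2499 = 12 / 4.92 = 2.439
S₃ = 2.439 × 869^0.2499 = 2.439 × 5.425 ≈ 13.23

13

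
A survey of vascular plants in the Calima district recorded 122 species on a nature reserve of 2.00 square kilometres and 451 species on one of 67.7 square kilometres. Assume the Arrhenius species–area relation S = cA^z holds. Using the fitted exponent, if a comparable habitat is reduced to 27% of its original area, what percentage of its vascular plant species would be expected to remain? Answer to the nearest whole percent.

62%

z = ln(451/122) / ln(67.7/2) = 1.3074 / 3.5219 = 0.3712
S_new/S_old = (A_new/A_old)^z = 0.27^0.3712 = exp(0.3712 × -1.3093) = 0.615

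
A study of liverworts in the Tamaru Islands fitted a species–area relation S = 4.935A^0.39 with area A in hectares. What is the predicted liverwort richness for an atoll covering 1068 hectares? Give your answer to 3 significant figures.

S = 4.935 × 1068^0.39
ln S = ln 4.935 + 0.39 × ln 1068 = 1.5964 + 0.39 × 6.9735 = 4.3160
S = e^4.3160 ≈ 74.89

74.9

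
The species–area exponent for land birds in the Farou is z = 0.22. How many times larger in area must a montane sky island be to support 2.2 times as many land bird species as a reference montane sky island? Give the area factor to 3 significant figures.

(A₂/A₁)^0.22 = 2.2, so A₂/A₁ = 2.2^(1/0.22) = 2.2^4.545
ln(A₂/A₁) = ln 2.2 / 0.22 = 0.7885 / 0.22 = 3.5839
A₂/A₁ = e^3.5839 ≈ 36.01

36.0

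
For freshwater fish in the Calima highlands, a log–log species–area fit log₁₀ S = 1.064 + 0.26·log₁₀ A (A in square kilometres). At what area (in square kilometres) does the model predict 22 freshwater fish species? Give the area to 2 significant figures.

12 square kilometres

22 = 11.59 × A^0.26  ⇒  A^0.26 = 22/11.59 = 1.899
ln A = ln(1.899) / 0.26 = 0.6411 / 0.26 = 2.4657
A = e^2.4657 ≈ 11.77 square kilometres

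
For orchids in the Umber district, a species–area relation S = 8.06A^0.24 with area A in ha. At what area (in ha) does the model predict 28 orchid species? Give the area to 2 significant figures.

180 ha

28 = 8.06 × A^0.24  ⇒  A^0.24 = 28/8.06 = 3.474
ln A = ln(3.474) / 0.24 = 1.2453 / 0.24 = 5.1887
A = e^5.1887 ≈ 179.2 ha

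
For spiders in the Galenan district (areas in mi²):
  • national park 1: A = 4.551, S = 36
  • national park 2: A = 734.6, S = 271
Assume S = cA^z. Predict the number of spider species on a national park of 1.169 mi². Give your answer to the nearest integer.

z = ln(271/36) / ln(734.6/4.551) = 2.0186 / 5.0840 = 0.3971
c = 36 / 4.551^0.3971 = 36 / 1.825 = 19.72
S₃ = 19.72 × 1.169^0.3971 = 19.72 × 1.064 ≈ 20.99

21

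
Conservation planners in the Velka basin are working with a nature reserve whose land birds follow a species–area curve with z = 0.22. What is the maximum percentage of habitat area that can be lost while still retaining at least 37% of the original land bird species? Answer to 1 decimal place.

98.9%

Need (A_new/A_old)^0.22 = 0.37, so A_new/A_old = 0.37^(1/0.22) = 0.37^4.545
ln(A_new/A_old) = ln 0.37 / 0.22 = -0.9943 / 0.22 = -4.5193
A_new/A_old = e^-4.5193 ≈ 0.0109
Fraction that can be lost = 1 − 0.0109 = 0.9891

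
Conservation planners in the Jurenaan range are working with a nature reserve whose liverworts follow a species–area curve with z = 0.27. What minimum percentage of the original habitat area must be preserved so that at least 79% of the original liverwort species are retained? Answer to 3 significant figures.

Need (A_new/A_old)^0.27 = 0.79, so A_new/A_old = 0.79^(1/0.27) = 0.79^3.704
ln(A_new/A_old) = ln 0.79 / 0.27 = -0.2357 / 0.27 = -0.8730
A_new/A_old = e^-0.8730 ≈ 0.4177

41.8%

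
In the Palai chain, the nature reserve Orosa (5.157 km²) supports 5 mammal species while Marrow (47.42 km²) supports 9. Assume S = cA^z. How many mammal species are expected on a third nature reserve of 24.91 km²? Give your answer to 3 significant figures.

z = ln(9/5) / ln(47.42/5.157) = 0.5878 / 2.2187 = 0.2649
c = 5 / 5.157^0.2649 = 5 / 1.544 = 3.238
S₃ = 3.238 × 24.91^0.2649 = 3.238 × 2.344 ≈ 7.589

7.59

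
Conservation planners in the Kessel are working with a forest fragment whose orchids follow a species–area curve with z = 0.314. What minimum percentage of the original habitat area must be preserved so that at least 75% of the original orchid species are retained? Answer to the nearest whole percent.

Need (A_new/A_old)^0.314 = 0.75, so A_new/A_old = 0.75^(1/0.314) = 0.75^3.185
ln(A_new/A_old) = ln 0.75 / 0.314 = -0.2877 / 0.314 = -0.9162
A_new/A_old = e^-0.9162 ≈ 0.4

40%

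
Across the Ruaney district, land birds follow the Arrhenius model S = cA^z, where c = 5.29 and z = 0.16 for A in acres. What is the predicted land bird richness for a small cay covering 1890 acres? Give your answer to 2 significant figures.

S = 5.29 × 1890^0.16
ln S = ln 5.29 + 0.16 × ln 1890 = 1.6658 + 0.16 × 7.5443 = 2.8729
S = e^2.8729 ≈ 17.69

18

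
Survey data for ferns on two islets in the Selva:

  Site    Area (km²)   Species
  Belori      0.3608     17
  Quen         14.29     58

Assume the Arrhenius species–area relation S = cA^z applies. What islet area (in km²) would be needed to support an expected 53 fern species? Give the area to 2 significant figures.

z = ln(58/17) / ln(14.29/0.3608) = 1.2272 / 3.6790 = 0.3336
c = 17 / 0.3608^0.3336 = 17 / 0.7117 = 23.89
A = (53/23.89)^(1/0.3336) ⇒ ln A = ln(2.219)/0.3336 = 2.3893
A = e^2.3893 ≈ 10.91 km²

11 km²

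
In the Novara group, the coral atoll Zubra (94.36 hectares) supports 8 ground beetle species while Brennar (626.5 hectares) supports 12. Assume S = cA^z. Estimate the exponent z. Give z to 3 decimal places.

0.214

Taking logs: ln S = ln c + z ln A, so z = (ln S₂ − ln S₁)/(ln A₂ − ln A₁).
z = ln(12/8) / ln(626.5/94.36) = ln(1.5) / ln(6.639) = 0.4055 / 1.8930 = 0.2142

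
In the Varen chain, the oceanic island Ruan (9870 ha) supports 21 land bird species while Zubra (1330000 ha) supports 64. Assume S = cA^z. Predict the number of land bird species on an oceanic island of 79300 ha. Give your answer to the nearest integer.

z = ln(64/21) / ln(1330000/9870) = 1.1144 / 4.9034 = 0.2273
c = 21 / 9870^0.2273 = 21 / 8.086 = 2.597
S₃ = 2.597 × 79300^0.2273 = 2.597 × 12.98 ≈ 33.72

34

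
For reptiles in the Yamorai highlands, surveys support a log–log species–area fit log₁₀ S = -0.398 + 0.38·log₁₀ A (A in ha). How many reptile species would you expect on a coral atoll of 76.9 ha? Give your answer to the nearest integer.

2

S = 0.3999 × 76.9^0.38 = 0.3999 × 5.208 ≈ 2.083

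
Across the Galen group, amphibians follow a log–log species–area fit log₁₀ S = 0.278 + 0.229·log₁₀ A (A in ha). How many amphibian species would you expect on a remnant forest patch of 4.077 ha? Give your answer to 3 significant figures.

2.62

S = 1.897 × 4.077^0.229 = 1.897 × 1.38 ≈ 2.617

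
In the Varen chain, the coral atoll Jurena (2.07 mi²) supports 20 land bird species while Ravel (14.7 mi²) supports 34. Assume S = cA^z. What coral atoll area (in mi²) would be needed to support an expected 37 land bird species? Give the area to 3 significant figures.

z = ln(34/20) / ln(14.7/2.07) = 0.5306 / 1.9603 = 0.2707
c = 20 / 2.07^0.2707 = 20 / 1.218 = 16.42
A = (37/16.42)^(1/0.2707) ⇒ ln A = ln(2.253)/0.2707 = 3.0002
A = e^3.0002 ≈ 20.09 mi²

20.1 mi²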